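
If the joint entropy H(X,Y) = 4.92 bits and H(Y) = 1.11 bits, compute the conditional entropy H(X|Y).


H(X|Y) = H(X,Y) - H(Y) = 4.92 - 1.11 = 3.81

3.81 bits


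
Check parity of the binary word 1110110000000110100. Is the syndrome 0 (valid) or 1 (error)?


Syndrome = XOR of all bits = 1 XOR 1 XOR 1 XOR 0 XOR 1 XOR 1 XOR 0 XOR 0 XOR 0 XOR 0 XOR 0 XOR 0 XOR 0 XOR 1 XOR 1 XOR 0 XOR 1 XOR 0 XOR 0 = 0

0


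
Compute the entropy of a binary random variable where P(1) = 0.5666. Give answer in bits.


H = -p*log2(p) - (1-p)*log2(1-p). -0.5666*log2(0.5666) = 0.464384; -0.4334*log2(0.4334) = 0.522780. H = 0.464384 + 0.522780 = 0.9872

0.9872 bits


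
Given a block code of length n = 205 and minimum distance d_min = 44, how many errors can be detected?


Detection capability = d_min - 1 = 44 - 1 = 43

43 errors


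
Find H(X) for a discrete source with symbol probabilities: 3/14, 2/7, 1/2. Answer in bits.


H = -sum(p_i * log2(p_i)). Terms: -(3/14)*log2(3/14) = 0.476227; -(2/7)*log2(2/7) = 0.516387; -(1/2)*log2(1/2) = 0.500000. H = 0.476227 + 0.516387 + 0.500000 = 1.4926

1.4926 bits


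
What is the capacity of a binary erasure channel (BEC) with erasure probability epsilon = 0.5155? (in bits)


C = 1 - epsilon = 1 - 0.5155 = 0.4845

0.4845 bits


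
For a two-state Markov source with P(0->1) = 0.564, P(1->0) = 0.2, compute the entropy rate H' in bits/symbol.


Stationary distribution: pi_0 = p10/(p01+p10) = 0.2618, pi_1 = 0.7382. Entropy rate H' = pi_0*H(p01) + pi_1*H(p10) = 0.2618*0.9881 + 0.7382*0.7219 = 0.7916

0.7916 bits/symbol


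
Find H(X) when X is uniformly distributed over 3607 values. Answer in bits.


H = log2(n) = log2(3607) = 11.8166

11.8166 bits


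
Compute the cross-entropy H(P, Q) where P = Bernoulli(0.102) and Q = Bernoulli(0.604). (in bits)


H(P,Q) = -p*log2(q) - (1-p)*log2(1-q). -0.102*log2(0.604) = 0.074193; -0.898*log2(0.396) = 1.200112. H(P,Q) = 0.074193 + 1.200112 = 1.2743

1.2743 bits


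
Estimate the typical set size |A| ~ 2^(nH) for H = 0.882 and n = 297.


log2|A_typical| = nH = 297 * 0.882 = 261.954, so |A_typical| ~ 2^261.954 = 7.178e+78

7.178e+78


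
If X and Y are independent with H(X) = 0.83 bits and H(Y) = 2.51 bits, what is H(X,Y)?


For independent variables, H(X,Y) = H(X) + H(Y) = 0.83 + 2.51 = 3.34

3.34 bits


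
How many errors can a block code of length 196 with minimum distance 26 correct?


Correction capability = floor((d-1)/2) = floor((26-1)/2) = 12

12 errors


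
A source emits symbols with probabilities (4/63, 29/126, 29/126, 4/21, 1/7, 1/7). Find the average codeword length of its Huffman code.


Huffman construction (repeatedly merge the two least-probable nodes; each merge adds 1 bit to every symbol beneath it): 4/63 + 1/7 = 13/63; 1/7 + 4/21 = 1/3; 13/63 + 29/126 = 55/126; 29/126 + 1/3 = 71/126; 55/126 + 71/126 = 1. Resulting codeword lengths (in the order the probabilities were given): (3, 2, 2, 3, 3, 3). L_avg = sum(p_i * l_i) = 4/63*3 + 29/126*2 + 29/126*2 + 4/21*3 + 1/7*3 + 1/7*3 = 160/63 = 2.5397

2.5397 bits


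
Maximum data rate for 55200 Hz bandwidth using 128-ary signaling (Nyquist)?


Rate = 2 * B * log2(M) = 2 * 55200 * 7.0 = 772800.0

772800.0 bps


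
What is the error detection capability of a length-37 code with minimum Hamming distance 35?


Detection capability = d_min - 1 = 35 - 1 = 34

34 errors


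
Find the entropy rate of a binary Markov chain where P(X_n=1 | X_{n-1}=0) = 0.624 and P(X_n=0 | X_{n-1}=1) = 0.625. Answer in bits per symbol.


Stationary distribution: pi_0 = p10/(p01+p10) = 0.5004, pi_1 = 0.4996. Entropy rate H' = pi_0*H(p01) + pi_1*H(p10) = 0.5004*0.9552 + 0.4996*0.9544 = 0.9548

0.9548 bits/symbol


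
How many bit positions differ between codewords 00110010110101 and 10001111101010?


Count differing positions: ^ . ^ ^ ^ ^ . ^ . ^ ^ ^ ^ ^ = 11 differences

11


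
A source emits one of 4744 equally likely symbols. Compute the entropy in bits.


H = log2(n) = log2(4744) = 12.2119

12.2119 bits


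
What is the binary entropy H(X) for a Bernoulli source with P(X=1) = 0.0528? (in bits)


H = -p*log2(p) - (1-p)*log2(1-p). -0.0528*log2(0.0528) = 0.224047; -0.9472*log2(0.9472) = 0.074127. H = 0.224047 + 0.074127 = 0.2982

0.2982 bits


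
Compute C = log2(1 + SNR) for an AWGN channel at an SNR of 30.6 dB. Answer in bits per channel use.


SNR_linear = 10^(30.6/10) = 1148.1536; C = log2(1 + SNR_linear) = log2(1 + 1148.1536) = 10.1664

10.1664 bits/channel use


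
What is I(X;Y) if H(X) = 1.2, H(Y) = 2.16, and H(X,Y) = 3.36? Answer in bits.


I(X;Y) = H(X) + H(Y) - H(X,Y) = 1.2 + 2.16 - 3.36 = 0.0

0.0 bits


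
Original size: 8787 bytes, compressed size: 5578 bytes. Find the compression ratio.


Ratio = original / compressed = 8787 / 5578 = 1.5753

1.5753


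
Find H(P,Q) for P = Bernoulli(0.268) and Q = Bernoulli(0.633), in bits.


H(P,Q) = -p*log2(q) - (1-p)*log2(1-q). -0.268*log2(0.633) = 0.176806; -0.732*log2(0.367) = 1.058580. H(P,Q) = 0.176806 + 1.058580 = 1.2354

1.2354 bits


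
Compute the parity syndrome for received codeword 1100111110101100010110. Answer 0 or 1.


Syndrome = XOR of all bits = 1 XOR 1 XOR 0 XOR 0 XOR 1 XOR 1 XOR 1 XOR 1 XOR 1 XOR 0 XOR 1 XOR 0 XOR 1 XOR 1 XOR 0 XOR 0 XOR 0 XOR 1 XOR 0 XOR 1 XOR 1 XOR 0 = 1

1


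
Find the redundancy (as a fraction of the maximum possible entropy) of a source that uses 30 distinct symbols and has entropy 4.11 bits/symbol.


H_max = log2(K) = log2(30) = 4.9069 bits/symbol. Redundancy = 1 - H/H_max = 1 - 4.11/4.9069 = 1 - 0.8376 = 0.1624

0.1624


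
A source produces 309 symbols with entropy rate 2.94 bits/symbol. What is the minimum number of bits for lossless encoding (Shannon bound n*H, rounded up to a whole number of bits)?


Minimum bits >= n * H = 309 * 2.94 = 908.46, rounded up to a whole number of bits = 909

909 bits


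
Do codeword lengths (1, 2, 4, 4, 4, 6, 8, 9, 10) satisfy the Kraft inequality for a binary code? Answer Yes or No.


Kraft sum = sum(2^(-l_i)) = 0.96, need <= 1. Result: satisfied (a binary prefix-free code with these lengths exists)

Yes


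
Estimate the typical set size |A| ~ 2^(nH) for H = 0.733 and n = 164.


log2|A_typical| = nH = 164 * 0.733 = 120.212, so |A_typical| ~ 2^120.212 = 1.540e+36

1.540e+36


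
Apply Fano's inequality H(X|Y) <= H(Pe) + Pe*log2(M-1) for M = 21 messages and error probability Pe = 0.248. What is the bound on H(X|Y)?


H(Pe) = -Pe*log2(Pe) - (1-Pe)*log2(1-Pe) = -0.248*log2(0.248) - 0.752*log2(0.752) = 0.498874 + 0.309219 = 0.8081. Pe*log2(M-1) = 0.248*log2(20) = 1.071838. Bound = H(Pe) + Pe*log2(M-1) = 0.498874 + 0.309219 + 1.071838 = 1.8799

1.8799 bits


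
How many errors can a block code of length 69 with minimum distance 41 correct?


Correction capability = floor((d-1)/2) = floor((41-1)/2) = 20

20 errors


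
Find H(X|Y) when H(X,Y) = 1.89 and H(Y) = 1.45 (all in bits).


H(X|Y) = H(X,Y) - H(Y) = 1.89 - 1.45 = 0.44

0.44 bits


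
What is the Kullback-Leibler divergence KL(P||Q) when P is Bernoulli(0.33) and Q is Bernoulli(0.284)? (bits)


KL = p*log2(p/q) + (1-p)*log2((1-p)/(1-q)) = 0.33*log2(0.33/0.284) + 0.67*log2(0.67/0.716) = 0.0073

0.0073 bits


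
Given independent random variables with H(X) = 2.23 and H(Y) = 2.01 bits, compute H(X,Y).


For independent variables, H(X,Y) = H(X) + H(Y) = 2.23 + 2.01 = 4.24

4.24 bits


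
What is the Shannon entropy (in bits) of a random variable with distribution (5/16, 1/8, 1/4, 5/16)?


H = -sum(p_i * log2(p_i)). Terms: -(5/16)*log2(5/16) = 0.524397; -(1/8)*log2(1/8) = 0.375000; -(1/4)*log2(1/4) = 0.500000; -(5/16)*log2(5/16) = 0.524397. H = 0.524397 + 0.375000 + 0.500000 + 0.524397 = 1.9238

1.9238 bits


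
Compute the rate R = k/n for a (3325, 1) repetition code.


Rate = k/n = 1/3325

1/3325


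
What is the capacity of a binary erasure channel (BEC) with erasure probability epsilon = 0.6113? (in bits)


C = 1 - epsilon = 1 - 0.6113 = 0.3887

0.3887 bits


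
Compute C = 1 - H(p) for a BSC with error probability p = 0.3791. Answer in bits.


H(p) = -p*log2(p) - (1-p)*log2(1-p) = -0.3791*log2(0.3791) - 0.6209*log2(0.6209) = 0.530493 + 0.426910 = 0.9574. C = 1 - H(p) = 1 - 0.9574 = 0.0426

0.0426 bits


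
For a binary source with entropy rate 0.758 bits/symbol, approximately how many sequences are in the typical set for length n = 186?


log2|A_typical| = nH = 186 * 0.758 = 140.988, so |A_typical| ~ 2^140.988 = 2.765e+42

2.765e+42


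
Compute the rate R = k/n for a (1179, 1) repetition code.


Rate = k/n = 1/1179

1/1179


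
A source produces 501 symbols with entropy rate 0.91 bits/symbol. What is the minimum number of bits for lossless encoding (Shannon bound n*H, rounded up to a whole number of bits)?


Minimum bits >= n * H = 501 * 0.91 = 455.91, rounded up to a whole number of bits = 456

456 bits


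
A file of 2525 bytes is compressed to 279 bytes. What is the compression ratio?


Ratio = original / compressed = 2525 / 279 = 9.0502

9.0502


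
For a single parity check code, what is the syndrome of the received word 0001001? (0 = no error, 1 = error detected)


Syndrome = XOR of all bits = 0 XOR 0 XOR 0 XOR 1 XOR 0 XOR 0 XOR 1 = 0

0


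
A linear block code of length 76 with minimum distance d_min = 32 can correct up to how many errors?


Correction capability = floor((d-1)/2) = floor((32-1)/2) = 15

15 errors


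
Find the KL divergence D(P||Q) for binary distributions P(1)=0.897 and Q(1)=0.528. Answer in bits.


KL = p*log2(p/q) + (1-p)*log2((1-p)/(1-q)) = 0.897*log2(0.897/0.528) + 0.103*log2(0.103/0.472) = 0.4596

0.4596 bits


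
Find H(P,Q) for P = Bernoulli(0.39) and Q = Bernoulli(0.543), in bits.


H(P,Q) = -p*log2(q) - (1-p)*log2(1-q). -0.39*log2(0.543) = 0.343581; -0.61*log2(0.457) = 0.689138. H(P,Q) = 0.343581 + 0.689138 = 1.0327

1.0327 bits


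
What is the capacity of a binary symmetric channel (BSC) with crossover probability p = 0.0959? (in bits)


H(p) = -p*log2(p) - (1-p)*log2(1-p) = -0.0959*log2(0.0959) - 0.9041*log2(0.9041) = 0.324365 + 0.131497 = 0.4559. C = 1 - H(p) = 1 - 0.4559 = 0.5441

0.5441 bits


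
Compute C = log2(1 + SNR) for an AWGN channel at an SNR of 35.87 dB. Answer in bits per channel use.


SNR_linear = 10^(35.87/10) = 3863.6698; C = log2(1 + SNR_linear) = log2(1 + 3863.6698) = 11.9161

11.9161 bits/channel use


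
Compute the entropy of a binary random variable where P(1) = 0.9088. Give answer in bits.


H = -p*log2(p) - (1-p)*log2(1-p). -0.9088*log2(0.9088) = 0.125383; -0.0912*log2(0.0912) = 0.315080. H = 0.125383 + 0.315080 = 0.4405

0.4405 bits


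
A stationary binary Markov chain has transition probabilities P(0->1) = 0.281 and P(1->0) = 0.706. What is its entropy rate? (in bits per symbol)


Stationary distribution: pi_0 = p10/(p01+p10) = 0.7153, pi_1 = 0.2847. Entropy rate H' = pi_0*H(p01) + pi_1*H(p10) = 0.7153*0.8568 + 0.2847*0.8738 = 0.8617

0.8617 bits/symbol


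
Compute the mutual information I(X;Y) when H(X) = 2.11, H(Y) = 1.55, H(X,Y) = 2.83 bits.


I(X;Y) = H(X) + H(Y) - H(X,Y) = 2.11 + 1.55 - 2.83 = 0.83

0.83 bits


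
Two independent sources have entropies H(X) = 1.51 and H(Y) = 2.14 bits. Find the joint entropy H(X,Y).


For independent variables, H(X,Y) = H(X) + H(Y) = 1.51 + 2.14 = 3.65

3.65 bits


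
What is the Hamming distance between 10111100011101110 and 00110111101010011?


Count differing positions: ^ . . . ^ . ^ ^ ^ ^ . ^ ^ ^ ^ . ^ = 11 differences

11


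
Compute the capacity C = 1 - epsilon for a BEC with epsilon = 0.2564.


C = 1 - epsilon = 1 - 0.2564 = 0.7436

0.7436 bits


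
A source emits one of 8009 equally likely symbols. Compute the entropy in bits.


H = log2(n) = log2(8009) = 12.9674

12.9674 bits


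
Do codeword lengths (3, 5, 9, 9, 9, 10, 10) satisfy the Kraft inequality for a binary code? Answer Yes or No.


Kraft sum = sum(2^(-l_i)) = 0.1641, need <= 1. Result: satisfied (a binary prefix-free code with these lengths exists)

Yes


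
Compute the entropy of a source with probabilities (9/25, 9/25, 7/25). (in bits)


H = -sum(p_i * log2(p_i)). Terms: -(9/25)*log2(9/25) = 0.530615; -(9/25)*log2(9/25) = 0.530615; -(7/25)*log2(7/25) = 0.514220. H = 0.530615 + 0.530615 + 0.514220 = 1.5755

1.5755 bits


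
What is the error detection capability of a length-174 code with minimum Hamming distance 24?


Detection capability = d_min - 1 = 24 - 1 = 23

23 errors


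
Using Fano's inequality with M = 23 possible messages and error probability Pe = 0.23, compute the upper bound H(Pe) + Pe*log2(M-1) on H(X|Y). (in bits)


H(Pe) = -Pe*log2(Pe) - (1-Pe)*log2(1-Pe) = -0.23*log2(0.23) - 0.77*log2(0.77) = 0.487668 + 0.290344 = 0.778. Pe*log2(M-1) = 0.23*log2(22) = 1.025669. Bound = H(Pe) + Pe*log2(M-1) = 0.487668 + 0.290344 + 1.025669 = 1.8037

1.8037 bits


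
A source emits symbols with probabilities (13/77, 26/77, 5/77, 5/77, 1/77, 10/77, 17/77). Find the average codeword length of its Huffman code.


Huffman construction (repeatedly merge the two least-probable nodes; each merge adds 1 bit to every symbol beneath it): 1/77 + 5/77 = 6/77; 5/77 + 6/77 = 1/7; 10/77 + 1/7 = 3/11; 13/77 + 17/77 = 30/77; 3/11 + 26/77 = 47/77; 30/77 + 47/77 = 1. Resulting codeword lengths (in the order the probabilities were given): (2, 2, 5, 4, 5, 3, 2). L_avg = sum(p_i * l_i) = 13/77*2 + 26/77*2 + 5/77*5 + 5/77*4 + 1/77*5 + 10/77*3 + 17/77*2 = 192/77 = 2.4935

2.4935 bits


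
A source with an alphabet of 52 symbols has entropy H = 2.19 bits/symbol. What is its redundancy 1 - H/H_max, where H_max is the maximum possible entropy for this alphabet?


H_max = log2(K) = log2(52) = 5.7004 bits/symbol. Redundancy = 1 - H/H_max = 1 - 2.19/5.7004 = 1 - 0.3842 = 0.6158

0.6158


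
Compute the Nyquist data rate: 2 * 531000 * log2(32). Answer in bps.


Rate = 2 * B * log2(M) = 2 * 531000 * 5.0 = 5310000.0

5310000.0 bps


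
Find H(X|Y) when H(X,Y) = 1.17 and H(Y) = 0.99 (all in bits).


H(X|Y) = H(X,Y) - H(Y) = 1.17 - 0.99 = 0.18

0.18 bits


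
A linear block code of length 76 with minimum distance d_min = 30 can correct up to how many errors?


Correction capability = floor((d-1)/2) = floor((30-1)/2) = 14

14 errors


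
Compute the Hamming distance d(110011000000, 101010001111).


Count differing positions: . ^ ^ . . ^ . . ^ ^ ^ ^ = 7 differences

7


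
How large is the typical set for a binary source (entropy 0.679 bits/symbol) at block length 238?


log2|A_typical| = nH = 238 * 0.679 = 161.602, so |A_typical| ~ 2^161.602 = 4.437e+48

4.437e+48


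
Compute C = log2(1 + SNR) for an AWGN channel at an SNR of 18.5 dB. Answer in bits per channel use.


SNR_linear = 10^(18.5/10) = 70.7946; C = log2(1 + SNR_linear) = log2(1 + 70.7946) = 6.1658

6.1658 bits/channel use


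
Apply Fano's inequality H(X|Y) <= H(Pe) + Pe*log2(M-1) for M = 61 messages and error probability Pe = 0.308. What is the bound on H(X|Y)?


H(Pe) = -Pe*log2(Pe) - (1-Pe)*log2(1-Pe) = -0.308*log2(0.308) - 0.692*log2(0.692) = 0.523291 + 0.367560 = 0.8909. Pe*log2(M-1) = 0.308*log2(60) = 1.819322. Bound = H(Pe) + Pe*log2(M-1) = 0.523291 + 0.367560 + 1.819322 = 2.7102

2.7102 bits


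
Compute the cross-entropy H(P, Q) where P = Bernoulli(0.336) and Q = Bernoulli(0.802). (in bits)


H(P,Q) = -p*log2(q) - (1-p)*log2(1-q). -0.336*log2(0.802) = 0.106957; -0.664*log2(0.198) = 1.551388. H(P,Q) = 0.106957 + 1.551388 = 1.6583

1.6583 bits


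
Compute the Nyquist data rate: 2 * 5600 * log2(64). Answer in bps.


Rate = 2 * B * log2(M) = 2 * 5600 * 6.0 = 67200.0

67200.0 bps


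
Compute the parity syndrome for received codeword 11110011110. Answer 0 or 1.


Syndrome = XOR of all bits = 1 XOR 1 XOR 1 XOR 1 XOR 0 XOR 0 XOR 1 XOR 1 XOR 1 XOR 1 XOR 0 = 0

0


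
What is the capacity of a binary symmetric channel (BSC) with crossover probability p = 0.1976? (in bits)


H(p) = -p*log2(p) - (1-p)*log2(1-p) = -0.1976*log2(0.1976) - 0.8024*log2(0.8024) = 0.462255 + 0.254847 = 0.7171. C = 1 - H(p) = 1 - 0.7171 = 0.2829

0.2829 bits


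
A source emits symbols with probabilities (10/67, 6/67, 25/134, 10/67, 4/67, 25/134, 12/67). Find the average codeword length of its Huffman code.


Huffman construction (repeatedly merge the two least-probable nodes; each merge adds 1 bit to every symbol beneath it): 4/67 + 6/67 = 10/67; 10/67 + 10/67 = 20/67; 10/67 + 12/67 = 22/67; 25/134 + 25/134 = 25/67; 20/67 + 22/67 = 42/67; 25/67 + 42/67 = 1. Resulting codeword lengths (in the order the probabilities were given): (3, 4, 2, 3, 4, 2, 3). L_avg = sum(p_i * l_i) = 10/67*3 + 6/67*4 + 25/134*2 + 10/67*3 + 4/67*4 + 25/134*2 + 12/67*3 = 186/67 = 2.7761

2.7761 bits


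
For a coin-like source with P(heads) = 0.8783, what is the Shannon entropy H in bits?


H = -p*log2(p) - (1-p)*log2(1-p). -0.8783*log2(0.8783) = 0.164430; -0.1217*log2(0.1217) = 0.369797. H = 0.164430 + 0.369797 = 0.5342

0.5342 bits


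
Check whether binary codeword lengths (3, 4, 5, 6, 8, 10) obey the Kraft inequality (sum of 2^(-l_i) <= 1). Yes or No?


Kraft sum = sum(2^(-l_i)) = 0.2393, need <= 1. Result: satisfied (a binary prefix-free code with these lengths exists)

Yes


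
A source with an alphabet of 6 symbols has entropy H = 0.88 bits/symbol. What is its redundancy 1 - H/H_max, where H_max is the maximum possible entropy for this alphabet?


H_max = log2(K) = log2(6) = 2.585 bits/symbol. Redundancy = 1 - H/H_max = 1 - 0.88/2.585 = 1 - 0.3404 = 0.6596

0.6596


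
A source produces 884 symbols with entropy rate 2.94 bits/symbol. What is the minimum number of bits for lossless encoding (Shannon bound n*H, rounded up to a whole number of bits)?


Minimum bits >= n * H = 884 * 2.94 = 2598.96, rounded up to a whole number of bits = 2599

2599 bits


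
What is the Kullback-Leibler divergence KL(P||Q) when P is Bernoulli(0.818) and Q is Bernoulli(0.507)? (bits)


KL = p*log2(p/q) + (1-p)*log2((1-p)/(1-q)) = 0.818*log2(0.818/0.507) + 0.182*log2(0.182/0.493) = 0.3029

0.3029 bits


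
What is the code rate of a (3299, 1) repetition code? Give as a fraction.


Rate = k/n = 1/3299

1/3299


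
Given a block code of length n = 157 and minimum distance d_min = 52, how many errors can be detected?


Detection capability = d_min - 1 = 52 - 1 = 51

51 errors


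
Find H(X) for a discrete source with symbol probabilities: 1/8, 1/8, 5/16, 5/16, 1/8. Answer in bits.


H = -sum(p_i * log2(p_i)). Terms: -(1/8)*log2(1/8) = 0.375000; -(1/8)*log2(1/8) = 0.375000; -(5/16)*log2(5/16) = 0.524397; -(5/16)*log2(5/16) = 0.524397; -(1/8)*log2(1/8) = 0.375000. H = 0.375000 + 0.375000 + 0.524397 + 0.524397 + 0.375000 = 2.1738

2.1738 bits


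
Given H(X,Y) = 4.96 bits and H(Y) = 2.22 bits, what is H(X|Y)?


H(X|Y) = H(X,Y) - H(Y) = 4.96 - 2.22 = 2.74

2.74 bits


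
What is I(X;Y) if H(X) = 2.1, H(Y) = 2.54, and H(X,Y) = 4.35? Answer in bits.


I(X;Y) = H(X) + H(Y) - H(X,Y) = 2.1 + 2.54 - 4.35 = 0.29

0.29 bits


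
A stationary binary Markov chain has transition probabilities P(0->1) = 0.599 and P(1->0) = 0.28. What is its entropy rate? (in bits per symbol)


Stationary distribution: pi_0 = p10/(p01+p10) = 0.3185, pi_1 = 0.6815. Entropy rate H' = pi_0*H(p01) + pi_1*H(p10) = 0.3185*0.9715 + 0.6815*0.8555 = 0.8924

0.8924 bits/symbol


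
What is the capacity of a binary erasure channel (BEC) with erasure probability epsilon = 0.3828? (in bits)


C = 1 - epsilon = 1 - 0.3828 = 0.6172

0.6172 bits


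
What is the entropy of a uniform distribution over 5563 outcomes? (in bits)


H = log2(n) = log2(5563) = 12.4416

12.4416 bits


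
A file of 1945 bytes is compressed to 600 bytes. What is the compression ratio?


Ratio = original / compressed = 1945 / 600 = 3.2417

3.2417


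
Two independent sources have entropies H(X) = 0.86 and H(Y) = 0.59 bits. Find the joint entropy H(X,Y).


For independent variables, H(X,Y) = H(X) + H(Y) = 0.86 + 0.59 = 1.45

1.45 bits


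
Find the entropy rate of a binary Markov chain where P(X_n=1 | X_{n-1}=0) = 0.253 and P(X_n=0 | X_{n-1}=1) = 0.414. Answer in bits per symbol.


Stationary distribution: pi_0 = p10/(p01+p10) = 0.6207, pi_1 = 0.3793. Entropy rate H' = pi_0*H(p01) + pi_1*H(p10) = 0.6207*0.816 + 0.3793*0.9786 = 0.8777

0.8777 bits/symbol


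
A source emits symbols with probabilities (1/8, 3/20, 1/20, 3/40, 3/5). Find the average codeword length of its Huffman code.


Huffman construction (repeatedly merge the two least-probable nodes; each merge adds 1 bit to every symbol beneath it): 1/20 + 3/40 = 1/8; 1/8 + 1/8 = 1/4; 3/20 + 1/4 = 2/5; 2/5 + 3/5 = 1. Resulting codeword lengths (in the order the probabilities were given): (3, 2, 4, 4, 1). L_avg = sum(p_i * l_i) = 1/8*3 + 3/20*2 + 1/20*4 + 3/40*4 + 3/5*1 = 71/40 = 1.775

1.775 bits


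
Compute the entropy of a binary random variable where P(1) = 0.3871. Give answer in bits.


H = -p*log2(p) - (1-p)*log2(1-p). -0.3871*log2(0.3871) = 0.530026; -0.6129*log2(0.6129) = 0.432877. H = 0.530026 + 0.432877 = 0.9629

0.9629 bits


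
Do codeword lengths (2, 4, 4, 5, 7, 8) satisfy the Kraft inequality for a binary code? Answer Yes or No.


Kraft sum = sum(2^(-l_i)) = 0.418, need <= 1. Result: satisfied (a binary prefix-free code with these lengths exists)

Yes


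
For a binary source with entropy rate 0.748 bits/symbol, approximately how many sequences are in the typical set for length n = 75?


log2|A_typical| = nH = 75 * 0.748 = 56.1, so |A_typical| ~ 2^56.1 = 7.723e+16

7.723e+16


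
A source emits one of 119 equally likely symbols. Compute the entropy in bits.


H = log2(n) = log2(119) = 6.8948

6.8948 bits


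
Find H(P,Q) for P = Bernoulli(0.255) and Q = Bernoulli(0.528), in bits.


H(P,Q) = -p*log2(q) - (1-p)*log2(1-q). -0.255*log2(0.528) = 0.234954; -0.745*log2(0.472) = 0.806940. H(P,Q) = 0.234954 + 0.806940 = 1.0419

1.0419 bits


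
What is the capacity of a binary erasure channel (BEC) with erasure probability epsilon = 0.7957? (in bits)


C = 1 - epsilon = 1 - 0.7957 = 0.2043

0.2043 bits


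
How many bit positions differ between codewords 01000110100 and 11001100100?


Count differing positions: ^ . . . ^ . ^ . . . . = 3 differences

3


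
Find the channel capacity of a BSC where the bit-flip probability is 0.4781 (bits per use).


H(p) = -p*log2(p) - (1-p)*log2(1-p) = -0.4781*log2(0.4781) - 0.5219*log2(0.5219) = 0.508993 + 0.489623 = 0.9986. C = 1 - H(p) = 1 - 0.9986 = 0.0014

0.0014 bits


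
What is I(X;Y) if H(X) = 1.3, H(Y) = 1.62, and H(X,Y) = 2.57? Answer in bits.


I(X;Y) = H(X) + H(Y) - H(X,Y) = 1.3 + 1.62 - 2.57 = 0.35

0.35 bits


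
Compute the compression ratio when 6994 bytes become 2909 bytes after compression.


Ratio = original / compressed = 6994 / 2909 = 2.4043

2.4043


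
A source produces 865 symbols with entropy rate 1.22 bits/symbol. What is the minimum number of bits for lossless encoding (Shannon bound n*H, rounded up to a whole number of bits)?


Minimum bits >= n * H = 865 * 1.22 = 1055.3, rounded up to a whole number of bits = 1056

1056 bits


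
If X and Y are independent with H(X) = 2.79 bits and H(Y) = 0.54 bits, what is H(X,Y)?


For independent variables, H(X,Y) = H(X) + H(Y) = 2.79 + 0.54 = 3.33

3.33 bits


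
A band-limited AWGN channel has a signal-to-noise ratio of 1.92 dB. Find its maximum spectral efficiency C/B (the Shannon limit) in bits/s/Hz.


SNR_linear = 10^(1.92/10) = 1.556; C/B = log2(1 + SNR_linear) = log2(1 + 1.556) = 1.3539

1.3539 bits/s/Hz


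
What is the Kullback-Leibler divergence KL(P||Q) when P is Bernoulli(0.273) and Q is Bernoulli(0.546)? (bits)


KL = p*log2(p/q) + (1-p)*log2((1-p)/(1-q)) = 0.273*log2(0.273/0.546) + 0.727*log2(0.727/0.454) = 0.2208

0.2208 bits


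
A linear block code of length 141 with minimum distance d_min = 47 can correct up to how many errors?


Correction capability = floor((d-1)/2) = floor((47-1)/2) = 23

23 errors


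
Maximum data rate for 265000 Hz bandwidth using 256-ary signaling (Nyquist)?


Rate = 2 * B * log2(M) = 2 * 265000 * 8.0 = 4240000.0

4240000.0 bps


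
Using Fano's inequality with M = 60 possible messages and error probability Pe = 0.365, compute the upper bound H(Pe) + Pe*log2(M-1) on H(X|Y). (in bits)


H(Pe) = -Pe*log2(Pe) - (1-Pe)*log2(1-Pe) = -0.365*log2(0.365) - 0.635*log2(0.635) = 0.530722 + 0.416034 = 0.9468. Pe*log2(M-1) = 0.365*log2(59) = 2.147165. Bound = H(Pe) + Pe*log2(M-1) = 0.530722 + 0.416034 + 2.147165 = 3.0939

3.0939 bits


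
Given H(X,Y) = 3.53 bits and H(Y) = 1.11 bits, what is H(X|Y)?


H(X|Y) = H(X,Y) - H(Y) = 3.53 - 1.11 = 2.42

2.42 bits


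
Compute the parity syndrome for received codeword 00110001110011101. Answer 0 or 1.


Syndrome = XOR of all bits = 0 XOR 0 XOR 1 XOR 1 XOR 0 XOR 0 XOR 0 XOR 1 XOR 1 XOR 1 XOR 0 XOR 0 XOR 1 XOR 1 XOR 1 XOR 0 XOR 1 = 1

1


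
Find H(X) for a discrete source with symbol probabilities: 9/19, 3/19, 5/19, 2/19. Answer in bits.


H = -sum(p_i * log2(p_i)). Terms: -(9/19)*log2(9/19) = 0.510633; -(3/19)*log2(3/19) = 0.420468; -(5/19)*log2(5/19) = 0.506842; -(2/19)*log2(2/19) = 0.341887. H = 0.510633 + 0.420468 + 0.506842 + 0.341887 = 1.7798

1.7798 bits


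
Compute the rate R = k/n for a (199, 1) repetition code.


Rate = k/n = 1/199

1/199


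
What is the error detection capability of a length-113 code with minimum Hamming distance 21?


Detection capability = d_min - 1 = 21 - 1 = 20

20 errors


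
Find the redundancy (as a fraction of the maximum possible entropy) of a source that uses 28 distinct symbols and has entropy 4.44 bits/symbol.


H_max = log2(K) = log2(28) = 4.8074 bits/symbol. Redundancy = 1 - H/H_max = 1 - 4.44/4.8074 = 1 - 0.9236 = 0.0764

0.0764


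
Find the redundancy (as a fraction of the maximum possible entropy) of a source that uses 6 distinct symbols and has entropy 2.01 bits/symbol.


H_max = log2(K) = log2(6) = 2.585 bits/symbol. Redundancy = 1 - H/H_max = 1 - 2.01/2.585 = 1 - 0.7776 = 0.2224

0.2224


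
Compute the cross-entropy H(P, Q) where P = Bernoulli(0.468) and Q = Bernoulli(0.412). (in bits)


H(P,Q) = -p*log2(q) - (1-p)*log2(1-q). -0.468*log2(0.412) = 0.598705; -0.532*log2(0.588) = 0.407572. H(P,Q) = 0.598705 + 0.407572 = 1.0063

1.0063 bits


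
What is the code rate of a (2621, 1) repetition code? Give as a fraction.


Rate = k/n = 1/2621

1/2621


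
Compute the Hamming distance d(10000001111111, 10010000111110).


Count differing positions: . . . ^ . . . ^ . . . . . ^ = 3 differences

3


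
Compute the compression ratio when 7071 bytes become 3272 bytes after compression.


Ratio = original / compressed = 7071 / 3272 = 2.1611

2.1611


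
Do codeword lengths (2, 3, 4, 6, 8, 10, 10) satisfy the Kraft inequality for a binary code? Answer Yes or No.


Kraft sum = sum(2^(-l_i)) = 0.459, need <= 1. Result: satisfied (a binary prefix-free code with these lengths exists)

Yes


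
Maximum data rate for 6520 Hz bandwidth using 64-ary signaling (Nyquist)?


Rate = 2 * B * log2(M) = 2 * 6520 * 6.0 = 78240.0

78240.0 bps


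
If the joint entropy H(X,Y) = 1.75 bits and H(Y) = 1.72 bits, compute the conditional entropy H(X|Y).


H(X|Y) = H(X,Y) - H(Y) = 1.75 - 1.72 = 0.03

0.03 bits


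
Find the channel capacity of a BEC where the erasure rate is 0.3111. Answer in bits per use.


C = 1 - epsilon = 1 - 0.3111 = 0.6889

0.6889 bits


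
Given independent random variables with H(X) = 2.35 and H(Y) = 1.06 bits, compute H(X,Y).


For independent variables, H(X,Y) = H(X) + H(Y) = 2.35 + 1.06 = 3.41

3.41 bits


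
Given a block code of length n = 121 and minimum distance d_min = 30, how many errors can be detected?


Detection capability = d_min - 1 = 30 - 1 = 29

29 errors


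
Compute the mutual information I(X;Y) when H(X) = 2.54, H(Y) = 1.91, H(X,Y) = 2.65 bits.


I(X;Y) = H(X) + H(Y) - H(X,Y) = 2.54 + 1.91 - 2.65 = 1.8

1.8 bits


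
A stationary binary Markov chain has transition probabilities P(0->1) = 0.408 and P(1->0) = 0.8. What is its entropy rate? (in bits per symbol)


Stationary distribution: pi_0 = p10/(p01+p10) = 0.6623, pi_1 = 0.3377. Entropy rate H' = pi_0*H(p01) + pi_1*H(p10) = 0.6623*0.9754 + 0.3377*0.7219 = 0.8898

0.8898 bits/symbol


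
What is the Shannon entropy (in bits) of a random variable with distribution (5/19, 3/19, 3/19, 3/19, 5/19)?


H = -sum(p_i * log2(p_i)). Terms: -(5/19)*log2(5/19) = 0.506842; -(3/19)*log2(3/19) = 0.420468; -(3/19)*log2(3/19) = 0.420468; -(3/19)*log2(3/19) = 0.420468; -(5/19)*log2(5/19) = 0.506842. H = 0.506842 + 0.420468 + 0.420468 + 0.420468 + 0.506842 = 2.2751

2.2751 bits


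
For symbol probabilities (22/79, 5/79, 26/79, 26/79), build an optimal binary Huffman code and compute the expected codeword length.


Huffman construction (repeatedly merge the two least-probable nodes; each merge adds 1 bit to every symbol beneath it): 5/79 + 22/79 = 27/79; 26/79 + 26/79 = 52/79; 27/79 + 52/79 = 1. Resulting codeword lengths (in the order the probabilities were given): (2, 2, 2, 2). L_avg = sum(p_i * l_i) = 22/79*2 + 5/79*2 + 26/79*2 + 26/79*2 = 2

2.0 bits


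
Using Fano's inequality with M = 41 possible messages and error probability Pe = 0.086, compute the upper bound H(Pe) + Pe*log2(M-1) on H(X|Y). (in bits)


H(Pe) = -Pe*log2(Pe) - (1-Pe)*log2(1-Pe) = -0.086*log2(0.086) - 0.914*log2(0.914) = 0.304399 + 0.118577 = 0.423. Pe*log2(M-1) = 0.086*log2(40) = 0.457686. Bound = H(Pe) + Pe*log2(M-1) = 0.304399 + 0.118577 + 0.457686 = 0.8807

0.8807 bits


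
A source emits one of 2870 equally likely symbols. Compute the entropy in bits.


H = log2(n) = log2(2870) = 11.4868

11.4868 bits


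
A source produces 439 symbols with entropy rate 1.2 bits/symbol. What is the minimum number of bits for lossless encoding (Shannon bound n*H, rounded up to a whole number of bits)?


Minimum bits >= n * H = 439 * 1.2 = 526.8, rounded up to a whole number of bits = 527

527 bits


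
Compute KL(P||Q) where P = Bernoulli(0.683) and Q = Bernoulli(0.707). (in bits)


KL = p*log2(p/q) + (1-p)*log2((1-p)/(1-q)) = 0.683*log2(0.683/0.707) + 0.317*log2(0.317/0.293) = 0.002

0.002 bits


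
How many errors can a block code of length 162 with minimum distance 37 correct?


Correction capability = floor((d-1)/2) = floor((37-1)/2) = 18

18 errors


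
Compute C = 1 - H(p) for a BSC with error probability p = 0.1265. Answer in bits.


H(p) = -p*log2(p) - (1-p)*log2(1-p) = -0.1265*log2(0.1265) - 0.8735*log2(0.8735) = 0.377323 + 0.170438 = 0.5478. C = 1 - H(p) = 1 - 0.5478 = 0.4522

0.4522 bits


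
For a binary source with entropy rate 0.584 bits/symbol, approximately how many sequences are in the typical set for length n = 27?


log2|A_typical| = nH = 27 * 0.584 = 15.768, so |A_typical| ~ 2^15.768 = 5.580e+04

5.580e+04


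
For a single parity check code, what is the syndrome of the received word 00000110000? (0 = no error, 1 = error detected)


Syndrome = XOR of all bits = 0 XOR 0 XOR 0 XOR 0 XOR 0 XOR 1 XOR 1 XOR 0 XOR 0 XOR 0 XOR 0 = 0

0


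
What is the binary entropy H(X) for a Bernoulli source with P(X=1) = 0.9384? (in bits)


H = -p*log2(p) - (1-p)*log2(1-p). -0.9384*log2(0.9384) = 0.086075; -0.0616*log2(0.0616) = 0.247689. H = 0.086075 + 0.247689 = 0.3338

0.3338 bits


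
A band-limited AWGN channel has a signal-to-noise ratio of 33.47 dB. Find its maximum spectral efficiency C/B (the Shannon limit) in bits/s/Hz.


SNR_linear = 10^(33.47/10) = 2223.3099; C/B = log2(1 + SNR_linear) = log2(1 + 2223.3099) = 11.1191

11.1191 bits/s/Hz


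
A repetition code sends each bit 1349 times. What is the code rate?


Rate = k/n = 1/1349

1/1349


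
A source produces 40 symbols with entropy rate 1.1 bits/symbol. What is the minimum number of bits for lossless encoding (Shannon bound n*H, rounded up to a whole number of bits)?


Minimum bits >= n * H = 40 * 1.1 = 44.0, rounded up to a whole number of bits = 44

44 bits


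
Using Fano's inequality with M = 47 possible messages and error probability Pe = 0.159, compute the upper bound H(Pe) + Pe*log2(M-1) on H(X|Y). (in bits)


H(Pe) = -Pe*log2(Pe) - (1-Pe)*log2(1-Pe) = -0.159*log2(0.159) - 0.841*log2(0.841) = 0.421811 + 0.210101 = 0.6319. Pe*log2(M-1) = 0.159*log2(46) = 0.878246. Bound = H(Pe) + Pe*log2(M-1) = 0.421811 + 0.210101 + 0.878246 = 1.5102

1.5102 bits


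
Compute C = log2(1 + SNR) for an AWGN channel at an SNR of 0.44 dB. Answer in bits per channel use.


SNR_linear = 10^(0.44/10) = 1.1066; C = log2(1 + SNR_linear) = log2(1 + 1.1066) = 1.0749

1.0749 bits/channel use


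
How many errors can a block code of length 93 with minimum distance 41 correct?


Correction capability = floor((d-1)/2) = floor((41-1)/2) = 20

20 errors


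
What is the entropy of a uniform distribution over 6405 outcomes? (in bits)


H = log2(n) = log2(6405) = 12.645

12.645 bits


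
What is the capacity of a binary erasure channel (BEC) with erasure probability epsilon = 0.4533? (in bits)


C = 1 - epsilon = 1 - 0.4533 = 0.5467

0.5467 bits


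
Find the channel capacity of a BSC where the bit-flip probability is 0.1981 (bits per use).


H(p) = -p*log2(p) - (1-p)*log2(1-p) = -0.1981*log2(0.1981) - 0.8019*log2(0.8019) = 0.462702 + 0.255410 = 0.7181. C = 1 - H(p) = 1 - 0.7181 = 0.2819

0.2819 bits


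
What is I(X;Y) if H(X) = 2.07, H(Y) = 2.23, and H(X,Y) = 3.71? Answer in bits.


I(X;Y) = H(X) + H(Y) - H(X,Y) = 2.07 + 2.23 - 3.71 = 0.59

0.59 bits


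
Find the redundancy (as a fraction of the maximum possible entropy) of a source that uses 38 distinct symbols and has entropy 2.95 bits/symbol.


H_max = log2(K) = log2(38) = 5.2479 bits/symbol. Redundancy = 1 - H/H_max = 1 - 2.95/5.2479 = 1 - 0.5621 = 0.4379

0.4379


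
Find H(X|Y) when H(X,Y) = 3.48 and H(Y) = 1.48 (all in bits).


H(X|Y) = H(X,Y) - H(Y) = 3.48 - 1.48 = 2.0

2.0 bits


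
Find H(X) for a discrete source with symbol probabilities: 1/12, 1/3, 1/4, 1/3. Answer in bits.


H = -sum(p_i * log2(p_i)). Terms: -(1/12)*log2(1/12) = 0.298747; -(1/3)*log2(1/3) = 0.528321; -(1/4)*log2(1/4) = 0.500000; -(1/3)*log2(1/3) = 0.528321. H = 0.298747 + 0.528321 + 0.500000 + 0.528321 = 1.8554

1.8554 bits


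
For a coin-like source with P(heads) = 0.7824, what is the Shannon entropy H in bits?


H = -p*log2(p) - (1-p)*log2(1-p). -0.7824*log2(0.7824) = 0.276987; -0.2176*log2(0.2176) = 0.478774. H = 0.276987 + 0.478774 = 0.7558

0.7558 bits


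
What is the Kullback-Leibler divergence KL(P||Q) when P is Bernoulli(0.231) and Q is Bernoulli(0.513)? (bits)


KL = p*log2(p/q) + (1-p)*log2((1-p)/(1-q)) = 0.231*log2(0.231/0.513) + 0.769*log2(0.769/0.487) = 0.2409

0.2409 bits


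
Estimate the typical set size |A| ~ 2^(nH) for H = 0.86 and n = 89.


log2|A_typical| = nH = 89 * 0.86 = 76.54, so |A_typical| ~ 2^76.54 = 1.099e+23

1.099e+23


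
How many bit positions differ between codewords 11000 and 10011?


Count differing positions: . ^ . ^ ^ = 3 differences

3


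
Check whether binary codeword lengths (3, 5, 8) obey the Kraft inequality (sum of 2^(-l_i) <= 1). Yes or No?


Kraft sum = sum(2^(-l_i)) = 0.1602, need <= 1. Result: satisfied (a binary prefix-free code with these lengths exists)

Yes


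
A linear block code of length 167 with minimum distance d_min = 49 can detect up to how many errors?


Detection capability = d_min - 1 = 49 - 1 = 48

48 errors


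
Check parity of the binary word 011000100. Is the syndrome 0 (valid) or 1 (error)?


Syndrome = XOR of all bits = 0 XOR 1 XOR 1 XOR 0 XOR 0 XOR 0 XOR 1 XOR 0 XOR 0 = 1

1


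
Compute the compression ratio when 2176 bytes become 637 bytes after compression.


Ratio = original / compressed = 2176 / 637 = 3.416

3.416


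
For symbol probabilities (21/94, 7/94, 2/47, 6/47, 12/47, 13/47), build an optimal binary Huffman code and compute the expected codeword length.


Huffman construction (repeatedly merge the two least-probable nodes; each merge adds 1 bit to every symbol beneath it): 2/47 + 7/94 = 11/94; 11/94 + 6/47 = 23/94; 21/94 + 23/94 = 22/47; 12/47 + 13/47 = 25/47; 22/47 + 25/47 = 1. Resulting codeword lengths (in the order the probabilities were given): (2, 4, 4, 3, 2, 2). L_avg = sum(p_i * l_i) = 21/94*2 + 7/94*4 + 2/47*4 + 6/47*3 + 12/47*2 + 13/47*2 = 111/47 = 2.3617

2.3617 bits


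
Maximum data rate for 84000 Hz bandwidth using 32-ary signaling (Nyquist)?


Rate = 2 * B * log2(M) = 2 * 84000 * 5.0 = 840000.0

840000.0 bps


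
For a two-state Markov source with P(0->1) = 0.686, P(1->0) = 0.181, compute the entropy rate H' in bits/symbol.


Stationary distribution: pi_0 = p10/(p01+p10) = 0.2088, pi_1 = 0.7912. Entropy rate H' = pi_0*H(p01) + pi_1*H(p10) = 0.2088*0.8977 + 0.7912*0.6823 = 0.7272

0.7272 bits/symbol


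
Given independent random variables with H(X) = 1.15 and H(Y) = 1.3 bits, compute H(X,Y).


For independent variables, H(X,Y) = H(X) + H(Y) = 1.15 + 1.3 = 2.45

2.45 bits


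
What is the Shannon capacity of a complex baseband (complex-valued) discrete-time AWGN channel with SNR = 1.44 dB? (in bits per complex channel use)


SNR_linear = 10^(1.44/10) = 1.3932; C = log2(1 + SNR_linear) = log2(1 + 1.3932) = 1.2589

1.2589 bits/channel use


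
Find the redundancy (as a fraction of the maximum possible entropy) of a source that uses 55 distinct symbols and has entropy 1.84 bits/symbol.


H_max = log2(K) = log2(55) = 5.7814 bits/symbol. Redundancy = 1 - H/H_max = 1 - 1.84/5.7814 = 1 - 0.3183 = 0.6817

0.6817


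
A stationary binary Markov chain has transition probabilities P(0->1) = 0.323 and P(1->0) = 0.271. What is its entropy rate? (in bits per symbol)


Stationary distribution: pi_0 = p10/(p01+p10) = 0.4562, pi_1 = 0.5438. Entropy rate H' = pi_0*H(p01) + pi_1*H(p10) = 0.4562*0.9076 + 0.5438*0.8429 = 0.8724

0.8724 bits/symbol


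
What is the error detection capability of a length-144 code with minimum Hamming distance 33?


Detection capability = d_min - 1 = 33 - 1 = 32

32 errors


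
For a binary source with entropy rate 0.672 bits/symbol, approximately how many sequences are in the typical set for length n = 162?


log2|A_typical| = nH = 162 * 0.672 = 108.864, so |A_typical| ~ 2^108.864 = 5.906e+32

5.906e+32


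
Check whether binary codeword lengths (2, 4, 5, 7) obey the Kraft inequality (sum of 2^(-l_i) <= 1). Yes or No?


Kraft sum = sum(2^(-l_i)) = 0.3516, need <= 1. Result: satisfied (a binary prefix-free code with these lengths exists)

Yes


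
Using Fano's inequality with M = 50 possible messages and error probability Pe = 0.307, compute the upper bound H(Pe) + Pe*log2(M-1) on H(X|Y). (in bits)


H(Pe) = -Pe*log2(Pe) - (1-Pe)*log2(1-Pe) = -0.307*log2(0.307) - 0.693*log2(0.693) = 0.523033 + 0.366647 = 0.8897. Pe*log2(M-1) = 0.307*log2(49) = 1.723716. Bound = H(Pe) + Pe*log2(M-1) = 0.523033 + 0.366647 + 1.723716 = 2.6134

2.6134 bits


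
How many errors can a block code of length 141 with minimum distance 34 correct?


Correction capability = floor((d-1)/2) = floor((34-1)/2) = 16

16 errors


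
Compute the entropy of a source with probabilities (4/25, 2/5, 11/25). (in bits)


H = -sum(p_i * log2(p_i)). Terms: -(4/25)*log2(4/25) = 0.423017; -(2/5)*log2(2/5) = 0.528771; -(11/25)*log2(11/25) = 0.521147. H = 0.423017 + 0.528771 + 0.521147 = 1.4729

1.4729 bits


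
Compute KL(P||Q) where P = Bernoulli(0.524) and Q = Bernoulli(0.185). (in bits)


KL = p*log2(p/q) + (1-p)*log2((1-p)/(1-q)) = 0.524*log2(0.524/0.185) + 0.476*log2(0.476/0.815) = 0.4178

0.4178 bits
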